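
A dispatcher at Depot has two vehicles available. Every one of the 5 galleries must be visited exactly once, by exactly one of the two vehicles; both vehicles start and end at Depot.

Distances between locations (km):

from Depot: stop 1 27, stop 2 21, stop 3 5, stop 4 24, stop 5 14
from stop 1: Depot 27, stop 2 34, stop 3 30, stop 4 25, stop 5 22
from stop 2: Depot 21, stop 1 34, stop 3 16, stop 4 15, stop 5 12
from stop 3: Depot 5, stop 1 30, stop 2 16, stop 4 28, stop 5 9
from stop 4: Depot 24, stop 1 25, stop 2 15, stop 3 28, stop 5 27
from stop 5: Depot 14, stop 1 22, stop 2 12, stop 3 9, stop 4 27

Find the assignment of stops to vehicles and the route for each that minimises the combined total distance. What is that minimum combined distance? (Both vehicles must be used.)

Try each way of splitting the stops between the two vehicles (each non-empty) and, for each split, find the best tour for each vehicle:
  {stop 1} + {stop 2, stop 3, stop 4, stop 5}: 54 + 65 = 119
  {stop 2} + {stop 1, stop 3, stop 4, stop 5}: 42 + 85 = 127
  {stop 1, stop 2} + {stop 3, stop 4, stop 5}: 82 + 65 = 147
  {stop 3} + {stop 1, stop 2, stop 4, stop 5}: 10 + 93 = 103
  {stop 1, stop 3} + {stop 2, stop 4, stop 5}: 62 + 65 = 127
  {stop 2, stop 3} + {stop 1, stop 4, stop 5}: 42 + 85 = 127
  … (15 splits in total)
Best: vehicle 1 Depot → stop 3 → Depot = 10; vehicle 2 Depot → stop 1 → stop 4 → stop 2 → stop 5 → Depot = 93; combined 103.

Minimum combined distance: 103 km.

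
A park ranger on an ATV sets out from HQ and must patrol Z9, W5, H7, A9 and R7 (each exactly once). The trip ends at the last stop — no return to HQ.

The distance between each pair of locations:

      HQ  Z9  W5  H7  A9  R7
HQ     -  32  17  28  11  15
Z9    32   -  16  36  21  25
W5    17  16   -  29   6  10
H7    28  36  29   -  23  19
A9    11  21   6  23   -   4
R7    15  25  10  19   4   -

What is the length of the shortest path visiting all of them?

There are 5! = 120 possible orderings.
HQ - Z9 - W5 - H7 - A9 - R7: 32+16+29+23+4 = 104
HQ - Z9 - W5 - H7 - R7 - A9: 32+16+29+19+4 = 100
HQ - Z9 - W5 - A9 - H7 - R7: 32+16+6+23+19 = 96
HQ - Z9 - W5 - A9 - R7 - H7: 32+16+6+4+19 = 77
HQ - Z9 - W5 - R7 - H7 - A9: 32+16+10+19+23 = 100
HQ - Z9 - W5 - R7 - A9 - H7: 32+16+10+4+23 = 85
HQ - Z9 - H7 - W5 - A9 - R7: 32+36+29+6+4 = 107
HQ - Z9 - H7 - W5 - R7 - A9: 32+36+29+10+4 = 111
HQ - Z9 - H7 - A9 - W5 - R7: 32+36+23+6+10 = 107
HQ - Z9 - H7 - A9 - R7 - W5: 32+36+23+4+10 = 105
HQ - Z9 - H7 - R7 - W5 - A9: 32+36+19+10+6 = 103
HQ - Z9 - H7 - R7 - A9 - W5: 32+36+19+4+6 = 97
HQ - Z9 - A9 - W5 - H7 - R7: 32+21+6+29+19 = 107
HQ - Z9 - A9 - W5 - R7 - H7: 32+21+6+10+19 = 88
… (106 more)
HQ - H7 - R7 - A9 - W5 - Z9: 28+19+4+6+16 = 73  ← best
The minimum is 73.
One shortest path: HQ → H7 → R7 → A9 → W5 → Z9.

Minimum one-way distance = 73.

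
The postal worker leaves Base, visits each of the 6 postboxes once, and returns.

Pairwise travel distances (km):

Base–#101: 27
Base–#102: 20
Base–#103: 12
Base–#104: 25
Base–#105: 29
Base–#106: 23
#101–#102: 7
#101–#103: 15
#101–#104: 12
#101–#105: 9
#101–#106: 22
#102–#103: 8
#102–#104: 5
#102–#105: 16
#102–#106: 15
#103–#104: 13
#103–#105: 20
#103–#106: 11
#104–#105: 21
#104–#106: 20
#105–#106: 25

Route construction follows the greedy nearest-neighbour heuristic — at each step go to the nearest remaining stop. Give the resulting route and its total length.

Base → [#103:12 / #102:20 / #106:23 / #104:25 / #101:27 / #105:29] → #103 (12)
#103 → [#102:8 / #106:11 / #104:13 / #101:15 / #105:20] → #102 (8)
#102 → [#104:5 / #101:7 / #106:15 / #105:16] → #104 (5)
#104 → [#101:12 / #106:20 / #105:21] → #101 (12)
#101 → [#105:9 / #106:22] → #105 (9)
#105 → [#106:25] → #106 (25)
Return #106→Base: 23.
Total = 12 + 8 + 5 + 12 + 9 + 25 + 23 = 94.

94 km along Base → #103 → #102 → #104 → #101 → #105 → #106 → Base.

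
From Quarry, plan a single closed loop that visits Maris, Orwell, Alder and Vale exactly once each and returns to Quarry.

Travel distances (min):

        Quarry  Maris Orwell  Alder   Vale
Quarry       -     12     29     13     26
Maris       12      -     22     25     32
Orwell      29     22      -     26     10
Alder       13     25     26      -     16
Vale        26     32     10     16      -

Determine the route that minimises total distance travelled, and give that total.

Shortest round trip = 73 min.

With 4 stops there are 4!/2 = 12 distinct round trips (a route and its reverse cost the same).
Quarry→Maris→Orwell→Alder→Vale→Quarry: 12+22+26+16+26 = 102
Quarry→Maris→Orwell→Vale→Alder→Quarry: 12+22+10+16+13 = 73
Quarry→Maris→Alder→Orwell→Vale→Quarry: 12+25+26+10+26 = 99
Quarry→Maris→Alder→Vale→Orwell→Quarry: 12+25+16+10+29 = 92
Quarry→Maris→Vale→Orwell→Alder→Quarry: 12+32+10+26+13 = 93
Quarry→Maris→Vale→Alder→Orwell→Quarry: 12+32+16+26+29 = 115
Quarry→Orwell→Maris→Alder→Vale→Quarry: 29+22+25+16+26 = 118
Quarry→Orwell→Maris→Vale→Alder→Quarry: 29+22+32+16+13 = 112
Quarry→Orwell→Alder→Maris→Vale→Quarry: 29+26+25+32+26 = 138
Quarry→Orwell→Vale→Maris→Alder→Quarry: 29+10+32+25+13 = 109
Quarry→Alder→Maris→Orwell→Vale→Quarry: 13+25+22+10+26 = 96
Quarry→Alder→Orwell→Maris→Vale→Quarry: 13+26+22+32+26 = 119
The minimum is 73.
One optimal route: Quarry → Maris → Orwell → Vale → Alder → Quarry (or its reverse).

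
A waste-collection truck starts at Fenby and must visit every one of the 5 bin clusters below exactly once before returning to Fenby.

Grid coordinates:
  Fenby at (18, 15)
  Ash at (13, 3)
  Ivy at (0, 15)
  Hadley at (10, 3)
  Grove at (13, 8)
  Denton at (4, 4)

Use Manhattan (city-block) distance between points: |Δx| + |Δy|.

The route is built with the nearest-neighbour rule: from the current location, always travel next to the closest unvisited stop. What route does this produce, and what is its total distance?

From Fenby: distances to unvisited — Grove=12, Ash=17, Ivy=18, Hadley=20, Denton=25. Nearest is Grove (12).
From Grove: distances to unvisited — Ash=5, Hadley=8, Denton=13, Ivy=20. Nearest is Ash (5).
From Ash: distances to unvisited — Hadley=3, Denton=10, Ivy=25. Nearest is Hadley (3).
From Hadley: distances to unvisited — Denton=7, Ivy=22. Nearest is Denton (7).
From Denton: distances to unvisited — Ivy=15. Nearest is Ivy (15).
Return Ivy→Fenby: 18.
Total = 12 + 5 + 3 + 7 + 15 + 18 = 60.

60 along Fenby → Grove → Ash → Hadley → Denton → Ivy → Fenby.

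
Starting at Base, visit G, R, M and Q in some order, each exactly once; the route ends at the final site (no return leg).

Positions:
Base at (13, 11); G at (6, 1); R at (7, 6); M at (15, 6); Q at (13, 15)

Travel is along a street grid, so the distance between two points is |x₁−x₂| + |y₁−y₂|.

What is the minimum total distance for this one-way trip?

Minimum one-way distance = 29.

There are 4! = 24 possible orderings.
Base → G → R → M → Q: 17+6+8+11 = 42
Base → G → R → Q → M: 17+6+15+11 = 49
Base → G → M → R → Q: 17+14+8+15 = 54
Base → G → M → Q → R: 17+14+11+15 = 57
Base → G → Q → R → M: 17+21+15+8 = 61
Base → G → Q → M → R: 17+21+11+8 = 57
Base → R → G → M → Q: 11+6+14+11 = 42
Base → R → G → Q → M: 11+6+21+11 = 49
Base → R → M → G → Q: 11+8+14+21 = 54
Base → R → M → Q → G: 11+8+11+21 = 51
Base → R → Q → G → M: 11+15+21+14 = 61
Base → R → Q → M → G: 11+15+11+14 = 51
Base → M → G → R → Q: 7+14+6+15 = 42
Base → M → G → Q → R: 7+14+21+15 = 57
… (10 more)
Base → Q → M → R → G: 4+11+8+6 = 29  ← best
The minimum is 29.
One shortest path: Base → Q → M → R → G.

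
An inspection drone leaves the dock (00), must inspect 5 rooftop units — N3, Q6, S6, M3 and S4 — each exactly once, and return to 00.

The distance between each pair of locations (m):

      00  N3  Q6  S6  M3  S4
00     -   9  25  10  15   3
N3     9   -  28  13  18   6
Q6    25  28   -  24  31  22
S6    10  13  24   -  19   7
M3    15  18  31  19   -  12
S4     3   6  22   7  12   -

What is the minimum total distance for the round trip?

With 5 stops there are 5!/2 = 60 distinct round trips (a route and its reverse cost the same).
00 - N3 - Q6 - S6 - M3 - S4 - 00: 9+28+24+19+12+3 = 95
00 - N3 - Q6 - S6 - S4 - M3 - 00: 9+28+24+7+12+15 = 95
00 - N3 - Q6 - M3 - S6 - S4 - 00: 9+28+31+19+7+3 = 97
00 - N3 - Q6 - M3 - S4 - S6 - 00: 9+28+31+12+7+10 = 97
00 - N3 - Q6 - S4 - S6 - M3 - 00: 9+28+22+7+19+15 = 100
00 - N3 - Q6 - S4 - M3 - S6 - 00: 9+28+22+12+19+10 = 100
00 - N3 - S6 - Q6 - M3 - S4 - 00: 9+13+24+31+12+3 = 92
00 - N3 - S6 - Q6 - S4 - M3 - 00: 9+13+24+22+12+15 = 95
00 - N3 - S6 - M3 - Q6 - S4 - 00: 9+13+19+31+22+3 = 97
00 - N3 - S6 - M3 - S4 - Q6 - 00: 9+13+19+12+22+25 = 100
00 - N3 - S6 - S4 - Q6 - M3 - 00: 9+13+7+22+31+15 = 97
00 - N3 - S6 - S4 - M3 - Q6 - 00: 9+13+7+12+31+25 = 97
00 - N3 - M3 - Q6 - S6 - S4 - 00: 9+18+31+24+7+3 = 92
00 - N3 - M3 - Q6 - S4 - S6 - 00: 9+18+31+22+7+10 = 97
… (46 more)
The minimum is 92.
One optimal route: 00 → N3 → S6 → Q6 → M3 → S4 → 00 (or its reverse).

Shortest round trip = 92 m.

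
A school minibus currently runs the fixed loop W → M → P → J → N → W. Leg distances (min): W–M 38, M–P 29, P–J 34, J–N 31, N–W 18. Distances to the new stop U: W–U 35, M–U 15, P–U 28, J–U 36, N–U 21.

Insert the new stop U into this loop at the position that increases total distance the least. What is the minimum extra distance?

+12 min — insert U between W and M.

Insertion cost between consecutive stops i–j is d(i,U) + d(U,j) − d(i,j):
  between W and M: 35 + 15 − 38 = 12
  between M and P: 15 + 28 − 29 = 14
  between P and J: 28 + 36 − 34 = 30
  between J and N: 36 + 21 − 31 = 26
  between N and W: 21 + 35 − 18 = 38
Cheapest insertion is between W and M, adding 12.
New total = 150 + 12 = 162.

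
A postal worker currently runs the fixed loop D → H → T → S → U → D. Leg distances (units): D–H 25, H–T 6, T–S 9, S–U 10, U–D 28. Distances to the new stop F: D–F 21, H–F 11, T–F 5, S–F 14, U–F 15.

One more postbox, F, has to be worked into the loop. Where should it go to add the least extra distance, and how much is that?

Insertion cost between consecutive stops i–j is d(i,F) + d(F,j) − d(i,j):
  between D and H: 21 + 11 − 25 = 7
  between H and T: 11 + 5 − 6 = 10
  between T and S: 5 + 14 − 9 = 10
  between S and U: 14 + 15 − 10 = 19
  between U and D: 15 + 21 − 28 = 8
Cheapest insertion is between D and H, adding 7.
New total = 78 + 7 = 85.

Adding 7 by placing F on the D–H leg.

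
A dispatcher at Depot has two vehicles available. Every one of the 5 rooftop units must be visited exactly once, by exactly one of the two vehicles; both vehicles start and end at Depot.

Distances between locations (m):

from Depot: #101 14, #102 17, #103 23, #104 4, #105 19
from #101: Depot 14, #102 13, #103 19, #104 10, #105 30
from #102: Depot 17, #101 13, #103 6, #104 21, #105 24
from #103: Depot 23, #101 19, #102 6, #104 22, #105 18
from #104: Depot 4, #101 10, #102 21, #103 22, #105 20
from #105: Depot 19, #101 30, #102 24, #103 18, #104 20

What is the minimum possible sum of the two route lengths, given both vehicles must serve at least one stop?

Try each way of splitting the stops between the two vehicles (each non-empty) and, for each split, find the best tour for each vehicle:
  {#101} + {#102, #103, #104, #105}: 28 + 65 = 93
  {#102} + {#101, #103, #104, #105}: 34 + 70 = 104
  {#101, #102} + {#103, #104, #105}: 44 + 63 = 107
  {#103} + {#101, #102, #104, #105}: 46 + 70 = 116
  {#101, #103} + {#102, #104, #105}: 56 + 65 = 121
  {#102, #103} + {#101, #104, #105}: 46 + 63 = 109
  … (15 splits in total)
  {#104} + {#101, #102, #103, #105}: 8 + 70 = 78  ← best
Best: vehicle 1 Depot → #104 → Depot = 8; vehicle 2 Depot → #101 → #102 → #103 → #105 → Depot = 70; combined 78.

Minimum combined distance: 78 m.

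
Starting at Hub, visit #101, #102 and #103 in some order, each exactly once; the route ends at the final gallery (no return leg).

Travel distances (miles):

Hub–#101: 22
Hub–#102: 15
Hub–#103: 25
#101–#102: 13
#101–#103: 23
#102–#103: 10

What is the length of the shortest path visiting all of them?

Minimum one-way distance = 45 miles.

There are 3! = 6 possible orderings.
Hub - #101 - #102 - #103: 22+13+10 = 45
Hub - #101 - #103 - #102: 22+23+10 = 55
Hub - #102 - #101 - #103: 15+13+23 = 51
Hub - #102 - #103 - #101: 15+10+23 = 48
Hub - #103 - #101 - #102: 25+23+13 = 61
Hub - #103 - #102 - #101: 25+10+13 = 48
The minimum is 45.
One shortest path: Hub → #101 → #102 → #103.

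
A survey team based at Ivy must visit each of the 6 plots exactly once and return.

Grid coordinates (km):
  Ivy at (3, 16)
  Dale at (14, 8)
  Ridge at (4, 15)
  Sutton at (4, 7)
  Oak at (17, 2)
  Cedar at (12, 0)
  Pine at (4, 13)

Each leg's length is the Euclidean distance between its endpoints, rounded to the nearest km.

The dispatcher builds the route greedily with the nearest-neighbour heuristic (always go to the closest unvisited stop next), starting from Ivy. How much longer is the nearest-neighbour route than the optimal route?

4 km longer than the optimal tour.

From Ivy: Ridge=1, Pine=3, Sutton=9, Dale=14, Cedar=18, Oak=20 → choose Ridge (1).
From Ridge: Pine=2, Sutton=8, Dale=12, Cedar=17, Oak=18 → choose Pine (2).
From Pine: Sutton=6, Dale=11, Cedar=15, Oak=17 → choose Sutton (6).
From Sutton: Dale=10, Cedar=11, Oak=14 → choose Dale (10).
From Dale: Oak=7, Cedar=8 → choose Oak (7).
From Oak: Cedar=5 → choose Cedar (5).
NN route Ivy → Ridge → Pine → Sutton → Dale → Oak → Cedar → Ivy costs 49.
Optimal: Ivy → Ridge → Dale → Oak → Cedar → Sutton → Pine → Ivy costs 45 (by enumerating all 360 distinct tours).
Excess = 49 − 45 = 4.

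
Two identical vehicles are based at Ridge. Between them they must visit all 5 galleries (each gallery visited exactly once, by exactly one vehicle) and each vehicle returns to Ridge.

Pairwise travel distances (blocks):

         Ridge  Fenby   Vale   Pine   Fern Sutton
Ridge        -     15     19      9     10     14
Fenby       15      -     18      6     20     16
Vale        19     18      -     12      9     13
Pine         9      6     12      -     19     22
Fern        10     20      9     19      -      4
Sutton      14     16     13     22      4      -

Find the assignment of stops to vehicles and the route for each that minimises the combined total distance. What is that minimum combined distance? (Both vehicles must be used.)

76 blocks — the smallest possible combined total.

Check every non-empty split of the stops between the two vehicles; for each half take its own optimal tour:
  {Fenby} + {Vale, Pine, Fern, Sutton}: 30 + 48 = 78
  {Vale} + {Fenby, Pine, Fern, Sutton}: 38 + 45 = 83
  {Fenby, Vale} + {Pine, Fern, Sutton}: 52 + 45 = 97
  {Pine} + {Fenby, Vale, Fern, Sutton}: 18 + 60 = 78
  {Fenby, Pine} + {Vale, Fern, Sutton}: 30 + 46 = 76
  {Vale, Pine} + {Fenby, Fern, Sutton}: 40 + 45 = 85
  … (15 splits in total)
Best: vehicle 1 Ridge → Fenby → Pine → Ridge = 30; vehicle 2 Ridge → Vale → Fern → Sutton → Ridge = 46; combined 76.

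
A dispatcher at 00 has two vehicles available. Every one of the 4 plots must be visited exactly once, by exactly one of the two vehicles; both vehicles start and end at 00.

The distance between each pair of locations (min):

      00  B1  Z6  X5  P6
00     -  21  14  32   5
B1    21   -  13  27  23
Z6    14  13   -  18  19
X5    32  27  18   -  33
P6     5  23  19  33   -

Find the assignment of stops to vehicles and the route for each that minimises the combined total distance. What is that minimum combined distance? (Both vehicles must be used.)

Minimum combined distance: 90 min.

There are 2^3 − 1 = 7 ways to divide the 4 stops into two non-empty groups. For each, the best each vehicle can do is its own shortest tour through its group:
  {B1} + {Z6, X5, P6}: 42 + 70 = 112
  {Z6} + {B1, X5, P6}: 28 + 86 = 114
  {B1, Z6} + {X5, P6}: 48 + 70 = 118
  {X5} + {B1, Z6, P6}: 64 + 55 = 119
  {B1, X5} + {Z6, P6}: 80 + 38 = 118
  {Z6, X5} + {B1, P6}: 64 + 49 = 113
  … (7 splits in total)
  {B1, Z6, X5} + {P6}: 80 + 10 = 90  ← best
Best: vehicle 1 00 → B1 → X5 → Z6 → 00 = 80; vehicle 2 00 → P6 → 00 = 10; combined 90.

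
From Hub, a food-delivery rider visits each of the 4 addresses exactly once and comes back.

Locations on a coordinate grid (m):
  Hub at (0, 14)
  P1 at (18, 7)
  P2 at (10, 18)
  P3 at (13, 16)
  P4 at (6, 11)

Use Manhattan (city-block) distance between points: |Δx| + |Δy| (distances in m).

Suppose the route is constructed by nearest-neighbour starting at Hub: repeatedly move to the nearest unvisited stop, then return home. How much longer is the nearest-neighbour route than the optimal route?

The nearest-neighbour route is 6 m longer than optimal.

Hub: P4=9, P2=14, P3=15, P1=25 ⇒ P4
P4: P2=11, P3=12, P1=16 ⇒ P2
P2: P3=5, P1=19 ⇒ P3
P3: P1=14 ⇒ P1
NN route Hub → P4 → P2 → P3 → P1 → Hub costs 64.
Optimal: Hub → P2 → P3 → P1 → P4 → Hub costs 58 (by enumerating all 12 distinct tours).
Excess = 64 − 58 = 6.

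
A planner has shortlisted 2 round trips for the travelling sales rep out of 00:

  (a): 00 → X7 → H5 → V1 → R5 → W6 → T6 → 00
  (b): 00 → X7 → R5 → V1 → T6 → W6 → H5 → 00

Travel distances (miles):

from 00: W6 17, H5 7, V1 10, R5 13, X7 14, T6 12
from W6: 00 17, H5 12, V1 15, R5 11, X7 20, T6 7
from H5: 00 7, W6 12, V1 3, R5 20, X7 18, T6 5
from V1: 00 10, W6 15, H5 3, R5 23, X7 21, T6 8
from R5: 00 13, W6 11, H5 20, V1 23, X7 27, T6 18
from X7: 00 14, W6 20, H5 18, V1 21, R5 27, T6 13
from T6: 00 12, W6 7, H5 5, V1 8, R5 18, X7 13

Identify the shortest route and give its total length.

(a): 14 + 18 + 3 + 23 + 11 + 7 + 12 = 88
(b): 14 + 27 + 23 + 8 + 7 + 12 + 7 = 98

Shortest is (a), total 88 miles.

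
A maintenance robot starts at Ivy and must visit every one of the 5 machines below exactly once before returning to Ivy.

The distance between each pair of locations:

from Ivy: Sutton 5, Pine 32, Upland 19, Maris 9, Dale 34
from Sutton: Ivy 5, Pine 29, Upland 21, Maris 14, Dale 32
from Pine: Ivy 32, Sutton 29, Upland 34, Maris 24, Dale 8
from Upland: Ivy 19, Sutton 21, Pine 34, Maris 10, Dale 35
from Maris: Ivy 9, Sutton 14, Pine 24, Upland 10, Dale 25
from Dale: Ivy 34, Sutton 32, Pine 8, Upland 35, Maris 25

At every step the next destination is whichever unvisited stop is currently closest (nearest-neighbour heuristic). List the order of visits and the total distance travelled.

From Ivy: distances to unvisited — Sutton=5, Maris=9, Upland=19, Pine=32, Dale=34. Nearest is Sutton (5).
From Sutton: distances to unvisited — Maris=14, Upland=21, Pine=29, Dale=32. Nearest is Maris (14).
From Maris: distances to unvisited — Upland=10, Pine=24, Dale=25. Nearest is Upland (10).
From Upland: distances to unvisited — Pine=34, Dale=35. Nearest is Pine (34).
From Pine: distances to unvisited — Dale=8. Nearest is Dale (8).
Return Dale→Ivy: 34.
Total = 5 + 14 + 10 + 34 + 8 + 34 = 105.

Total distance 105 via the nearest-neighbour route Ivy → Sutton → Maris → Upland → Pine → Dale → Ivy.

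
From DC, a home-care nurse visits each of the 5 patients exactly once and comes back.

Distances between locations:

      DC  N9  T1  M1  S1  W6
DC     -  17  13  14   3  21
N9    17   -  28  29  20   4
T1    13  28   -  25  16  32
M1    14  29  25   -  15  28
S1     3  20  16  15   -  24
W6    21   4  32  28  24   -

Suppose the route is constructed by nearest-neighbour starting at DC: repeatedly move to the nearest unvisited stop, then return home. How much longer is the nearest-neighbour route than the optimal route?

DC: S1=3, T1=13, M1=14, N9=17, W6=21 ⇒ S1
S1: M1=15, T1=16, N9=20, W6=24 ⇒ M1
M1: T1=25, W6=28, N9=29 ⇒ T1
T1: N9=28, W6=32 ⇒ N9
N9: W6=4 ⇒ W6
NN route DC → S1 → M1 → T1 → N9 → W6 → DC costs 96.
Optimal: DC → T1 → N9 → W6 → M1 → S1 → DC costs 91 (by enumerating all 60 distinct tours).
Excess = 96 − 91 = 5.

The nearest-neighbour route is 5 longer than optimal.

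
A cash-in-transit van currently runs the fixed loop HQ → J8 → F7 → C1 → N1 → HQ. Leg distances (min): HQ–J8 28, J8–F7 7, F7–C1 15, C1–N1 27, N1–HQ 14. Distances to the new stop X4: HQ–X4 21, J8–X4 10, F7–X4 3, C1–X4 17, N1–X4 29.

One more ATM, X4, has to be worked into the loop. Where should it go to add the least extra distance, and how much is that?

Adding 3 min by placing X4 on the HQ–J8 leg.

Insertion cost between consecutive stops i–j is d(i,X4) + d(X4,j) − d(i,j):
  between HQ and J8: 21 + 10 − 28 = 3
  between J8 and F7: 10 + 3 − 7 = 6
  between F7 and C1: 3 + 17 − 15 = 5
  between C1 and N1: 17 + 29 − 27 = 19
  between N1 and HQ: 29 + 21 − 14 = 36
Cheapest insertion is between HQ and J8, adding 3.
New total = 91 + 3 = 94.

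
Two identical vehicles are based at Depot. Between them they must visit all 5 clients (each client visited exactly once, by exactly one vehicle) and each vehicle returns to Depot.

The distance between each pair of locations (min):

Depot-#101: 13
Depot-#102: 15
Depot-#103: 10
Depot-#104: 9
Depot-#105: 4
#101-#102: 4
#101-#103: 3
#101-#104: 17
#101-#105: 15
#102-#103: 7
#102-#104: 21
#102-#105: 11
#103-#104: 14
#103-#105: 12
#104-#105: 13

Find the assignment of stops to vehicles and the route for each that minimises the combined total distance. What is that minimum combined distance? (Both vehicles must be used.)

Minimum combined distance: 50 min.

Check every non-empty split of the stops between the two vehicles; for each half take its own optimal tour:
  {#101} + {#102, #103, #104, #105}: 26 + 45 = 71
  {#102} + {#101, #103, #104, #105}: 30 + 45 = 75
  {#101, #102} + {#103, #104, #105}: 32 + 39 = 71
  {#103} + {#101, #102, #104, #105}: 20 + 45 = 65
  {#101, #103} + {#102, #104, #105}: 26 + 45 = 71
  {#102, #103} + {#101, #104, #105}: 32 + 45 = 77
  … (15 splits in total)
  {#104} + {#101, #102, #103, #105}: 18 + 32 = 50  ← best
Best: vehicle 1 Depot → #104 → Depot = 18; vehicle 2 Depot → #103 → #101 → #102 → #105 → Depot = 32; combined 50.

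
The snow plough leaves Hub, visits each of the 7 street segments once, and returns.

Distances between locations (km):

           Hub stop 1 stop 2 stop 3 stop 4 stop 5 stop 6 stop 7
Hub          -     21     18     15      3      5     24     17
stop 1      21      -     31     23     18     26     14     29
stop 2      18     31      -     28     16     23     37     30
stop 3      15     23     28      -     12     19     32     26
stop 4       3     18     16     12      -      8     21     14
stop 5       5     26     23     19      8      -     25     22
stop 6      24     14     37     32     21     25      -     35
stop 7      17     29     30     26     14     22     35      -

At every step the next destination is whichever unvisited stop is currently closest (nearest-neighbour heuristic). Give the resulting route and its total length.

Total distance 150 km via the nearest-neighbour route Hub → stop 4 → stop 5 → stop 3 → stop 1 → stop 6 → stop 7 → stop 2 → Hub.

At Hub the remaining stops are stop 4 3, stop 5 5, stop 3 15, stop 7 17, stop 2 18, stop 1 21, stop 6 24; go to stop 4.
At stop 4 the remaining stops are stop 5 8, stop 3 12, stop 7 14, stop 2 16, stop 1 18, stop 6 21; go to stop 5.
At stop 5 the remaining stops are stop 3 19, stop 7 22, stop 2 23, stop 6 25, stop 1 26; go to stop 3.
At stop 3 the remaining stops are stop 1 23, stop 7 26, stop 2 28, stop 6 32; go to stop 1.
At stop 1 the remaining stops are stop 6 14, stop 7 29, stop 2 31; go to stop 6.
At stop 6 the remaining stops are stop 7 35, stop 2 37; go to stop 7.
At stop 7 the remaining stops are stop 2 30; go to stop 2.
Return stop 2→Hub: 18.
Total = 3 + 8 + 19 + 23 + 14 + 35 + 30 + 18 = 150.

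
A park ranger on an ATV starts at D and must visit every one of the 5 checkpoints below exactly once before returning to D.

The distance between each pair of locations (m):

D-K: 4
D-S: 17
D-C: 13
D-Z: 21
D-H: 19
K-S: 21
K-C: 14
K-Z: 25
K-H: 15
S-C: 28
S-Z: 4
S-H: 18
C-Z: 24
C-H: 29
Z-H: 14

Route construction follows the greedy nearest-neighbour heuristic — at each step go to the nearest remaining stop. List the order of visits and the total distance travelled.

Nearest-neighbour total = 83 m; route D → K → C → Z → S → H → D.

D → [K:4 / C:13 / S:17 / H:19 / Z:21] → K (4)
K → [C:14 / H:15 / S:21 / Z:25] → C (14)
C → [Z:24 / S:28 / H:29] → Z (24)
Z → [S:4 / H:14] → S (4)
S → [H:18] → H (18)
Return H→D: 19.
Total = 4 + 14 + 24 + 4 + 18 + 19 = 83.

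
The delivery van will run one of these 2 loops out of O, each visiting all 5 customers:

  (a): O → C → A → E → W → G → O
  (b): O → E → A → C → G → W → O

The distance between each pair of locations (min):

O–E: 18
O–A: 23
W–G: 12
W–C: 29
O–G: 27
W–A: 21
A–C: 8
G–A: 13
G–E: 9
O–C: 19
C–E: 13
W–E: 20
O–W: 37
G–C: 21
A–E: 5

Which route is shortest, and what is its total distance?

91 min — (a) is the shortest.

(a): 19 + 8 + 5 + 20 + 12 + 27 = 91
(b): 18 + 5 + 8 + 21 + 12 + 37 = 101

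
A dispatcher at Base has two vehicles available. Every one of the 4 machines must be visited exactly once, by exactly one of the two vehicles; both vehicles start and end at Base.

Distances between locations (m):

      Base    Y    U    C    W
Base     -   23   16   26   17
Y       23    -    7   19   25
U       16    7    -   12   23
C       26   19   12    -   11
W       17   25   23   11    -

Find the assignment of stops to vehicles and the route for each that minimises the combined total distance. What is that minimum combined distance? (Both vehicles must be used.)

Minimum combined distance: 100 m.

Try each way of splitting the stops between the two vehicles (each non-empty) and, for each split, find the best tour for each vehicle:
  {Y} + {U, C, W}: 46 + 56 = 102
  {U} + {Y, C, W}: 32 + 70 = 102
  {Y, U} + {C, W}: 46 + 54 = 100
  {C} + {Y, U, W}: 52 + 65 = 117
  {Y, C} + {U, W}: 68 + 56 = 124
  {U, C} + {Y, W}: 54 + 65 = 119
  … (7 splits in total)
Best: vehicle 1 Base → Y → U → Base = 46; vehicle 2 Base → C → W → Base = 54; combined 100.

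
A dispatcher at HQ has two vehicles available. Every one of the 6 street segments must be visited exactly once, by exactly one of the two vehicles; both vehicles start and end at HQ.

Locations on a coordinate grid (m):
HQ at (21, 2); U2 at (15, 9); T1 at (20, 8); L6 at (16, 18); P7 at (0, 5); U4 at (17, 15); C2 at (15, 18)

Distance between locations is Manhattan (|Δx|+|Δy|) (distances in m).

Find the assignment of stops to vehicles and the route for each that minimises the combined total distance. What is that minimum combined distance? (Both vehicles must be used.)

88 m — the smallest possible combined total.

There are 2^5 − 1 = 31 ways to divide the 6 stops into two non-empty groups. For each, the best each vehicle can do is its own shortest tour through its group:
  {U2} + {T1, L6, P7, U4, C2}: 26 + 74 = 100
  {T1} + {U2, L6, P7, U4, C2}: 14 + 74 = 88
  {U2, T1} + {L6, P7, U4, C2}: 26 + 74 = 100
  {L6} + {U2, T1, P7, U4, C2}: 42 + 74 = 116
  {U2, L6} + {T1, P7, U4, C2}: 44 + 74 = 118
  {T1, L6} + {U2, P7, U4, C2}: 42 + 74 = 116
  … (31 splits in total)
Best: vehicle 1 HQ → T1 → HQ = 14; vehicle 2 HQ → P7 → U2 → C2 → L6 → U4 → HQ = 74; combined 88.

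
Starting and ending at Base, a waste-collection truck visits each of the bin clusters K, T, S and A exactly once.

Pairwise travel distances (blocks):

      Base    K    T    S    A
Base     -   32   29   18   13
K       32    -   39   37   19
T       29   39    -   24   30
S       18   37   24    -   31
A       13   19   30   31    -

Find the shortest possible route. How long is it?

Shortest round trip = 113 blocks.

Base - K - T - S - A - Base: 32+39+24+31+13 = 139
Base - K - T - A - S - Base: 32+39+30+31+18 = 150
Base - K - S - T - A - Base: 32+37+24+30+13 = 136
Base - K - S - A - T - Base: 32+37+31+30+29 = 159
Base - K - A - T - S - Base: 32+19+30+24+18 = 123
Base - K - A - S - T - Base: 32+19+31+24+29 = 135
Base - T - K - S - A - Base: 29+39+37+31+13 = 149
Base - T - K - A - S - Base: 29+39+19+31+18 = 136
Base - T - S - K - A - Base: 29+24+37+19+13 = 122
Base - T - A - K - S - Base: 29+30+19+37+18 = 133
Base - S - K - T - A - Base: 18+37+39+30+13 = 137
Base - S - T - K - A - Base: 18+24+39+19+13 = 113
The minimum is 113.
One optimal route: Base → S → T → K → A → Base (or its reverse).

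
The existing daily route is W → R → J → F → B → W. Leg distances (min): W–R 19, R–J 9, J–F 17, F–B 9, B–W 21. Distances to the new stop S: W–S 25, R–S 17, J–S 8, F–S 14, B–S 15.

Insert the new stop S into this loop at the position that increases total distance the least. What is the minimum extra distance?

Minimum extra distance: 5 min, inserting S between J and F.

Insertion cost between consecutive stops i–j is d(i,S) + d(S,j) − d(i,j):
  between W and R: 25 + 17 − 19 = 23
  between R and J: 17 + 8 − 9 = 16
  between J and F: 8 + 14 − 17 = 5
  between F and B: 14 + 15 − 9 = 20
  between B and W: 15 + 25 − 21 = 19
Cheapest insertion is between J and F, adding 5.
New total = 75 + 5 = 80.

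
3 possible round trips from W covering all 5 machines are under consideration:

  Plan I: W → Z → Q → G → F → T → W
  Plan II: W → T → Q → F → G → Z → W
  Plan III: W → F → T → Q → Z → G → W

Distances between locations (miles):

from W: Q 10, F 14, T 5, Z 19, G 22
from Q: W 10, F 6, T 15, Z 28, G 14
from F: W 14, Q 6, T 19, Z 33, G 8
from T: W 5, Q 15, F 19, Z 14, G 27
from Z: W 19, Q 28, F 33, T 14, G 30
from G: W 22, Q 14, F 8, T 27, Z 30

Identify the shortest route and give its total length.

Plan I: 19 + 28 + 14 + 8 + 19 + 5 = 93
Plan II: 5 + 15 + 6 + 8 + 30 + 19 = 83
Plan III: 14 + 19 + 15 + 28 + 30 + 22 = 128

83 miles — Plan II is the shortest.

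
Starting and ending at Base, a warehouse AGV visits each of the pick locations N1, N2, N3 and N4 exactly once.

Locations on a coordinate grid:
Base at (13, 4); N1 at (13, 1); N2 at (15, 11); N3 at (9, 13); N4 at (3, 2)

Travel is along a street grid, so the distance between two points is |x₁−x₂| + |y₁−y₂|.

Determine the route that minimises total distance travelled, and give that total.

There are 12 distinct closed tours to check (reversals are equivalent).
Base→N1→N2→N3→N4→Base: 3+12+8+17+12 = 52
Base→N1→N2→N4→N3→Base: 3+12+21+17+13 = 66
Base→N1→N3→N2→N4→Base: 3+16+8+21+12 = 60
Base→N1→N3→N4→N2→Base: 3+16+17+21+9 = 66
Base→N1→N4→N2→N3→Base: 3+11+21+8+13 = 56
Base→N1→N4→N3→N2→Base: 3+11+17+8+9 = 48
Base→N2→N1→N3→N4→Base: 9+12+16+17+12 = 66
Base→N2→N1→N4→N3→Base: 9+12+11+17+13 = 62
Base→N2→N3→N1→N4→Base: 9+8+16+11+12 = 56
Base→N2→N4→N1→N3→Base: 9+21+11+16+13 = 70
Base→N3→N1→N2→N4→Base: 13+16+12+21+12 = 74
Base→N3→N2→N1→N4→Base: 13+8+12+11+12 = 56
The minimum is 48.
One optimal route: Base → N1 → N4 → N3 → N2 → Base (or its reverse).

Minimum total distance: 48.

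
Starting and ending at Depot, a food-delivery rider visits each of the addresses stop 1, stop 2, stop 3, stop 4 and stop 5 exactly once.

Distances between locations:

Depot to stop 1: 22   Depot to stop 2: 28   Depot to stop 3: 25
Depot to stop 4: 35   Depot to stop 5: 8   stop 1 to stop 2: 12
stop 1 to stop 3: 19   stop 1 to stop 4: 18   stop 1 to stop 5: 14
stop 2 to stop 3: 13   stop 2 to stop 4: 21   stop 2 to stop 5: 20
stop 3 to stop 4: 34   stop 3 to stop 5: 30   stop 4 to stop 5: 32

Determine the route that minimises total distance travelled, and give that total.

There are 60 distinct closed tours to check (reversals are equivalent).
Depot→stop 1→stop 2→stop 3→stop 4→stop 5→Depot: 22+12+13+34+32+8 = 121
Depot→stop 1→stop 2→stop 3→stop 5→stop 4→Depot: 22+12+13+30+32+35 = 144
Depot→stop 1→stop 2→stop 4→stop 3→stop 5→Depot: 22+12+21+34+30+8 = 127
Depot→stop 1→stop 2→stop 4→stop 5→stop 3→Depot: 22+12+21+32+30+25 = 142
Depot→stop 1→stop 2→stop 5→stop 3→stop 4→Depot: 22+12+20+30+34+35 = 153
Depot→stop 1→stop 2→stop 5→stop 4→stop 3→Depot: 22+12+20+32+34+25 = 145
Depot→stop 1→stop 3→stop 2→stop 4→stop 5→Depot: 22+19+13+21+32+8 = 115
Depot→stop 1→stop 3→stop 2→stop 5→stop 4→Depot: 22+19+13+20+32+35 = 141
Depot→stop 1→stop 3→stop 4→stop 2→stop 5→Depot: 22+19+34+21+20+8 = 124
Depot→stop 1→stop 3→stop 4→stop 5→stop 2→Depot: 22+19+34+32+20+28 = 155
Depot→stop 1→stop 3→stop 5→stop 2→stop 4→Depot: 22+19+30+20+21+35 = 147
Depot→stop 1→stop 3→stop 5→stop 4→stop 2→Depot: 22+19+30+32+21+28 = 152
Depot→stop 1→stop 4→stop 2→stop 3→stop 5→Depot: 22+18+21+13+30+8 = 112
Depot→stop 1→stop 4→stop 2→stop 5→stop 3→Depot: 22+18+21+20+30+25 = 136
… (46 more)
Depot→stop 3→stop 2→stop 4→stop 1→stop 5→Depot: 25+13+21+18+14+8 = 99  ← best
The minimum is 99.
One optimal route: Depot → stop 3 → stop 2 → stop 4 → stop 1 → stop 5 → Depot (or its reverse).

Shortest round trip = 99.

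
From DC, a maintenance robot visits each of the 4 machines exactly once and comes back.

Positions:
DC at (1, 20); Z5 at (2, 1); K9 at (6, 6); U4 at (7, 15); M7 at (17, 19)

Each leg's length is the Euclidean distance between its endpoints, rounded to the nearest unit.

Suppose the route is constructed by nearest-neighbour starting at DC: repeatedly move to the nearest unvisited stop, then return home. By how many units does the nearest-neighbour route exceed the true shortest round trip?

From DC: U4=8, K9=15, M7=16, Z5=19 → choose U4 (8).
From U4: K9=9, M7=11, Z5=15 → choose K9 (9).
From K9: Z5=6, M7=17 → choose Z5 (6).
From Z5: M7=23 → choose M7 (23).
NN route DC → U4 → K9 → Z5 → M7 → DC costs 62.
Optimal: DC → Z5 → K9 → U4 → M7 → DC costs 61 (by enumerating all 12 distinct tours).
Excess = 62 − 61 = 1.

Excess over optimum: 1.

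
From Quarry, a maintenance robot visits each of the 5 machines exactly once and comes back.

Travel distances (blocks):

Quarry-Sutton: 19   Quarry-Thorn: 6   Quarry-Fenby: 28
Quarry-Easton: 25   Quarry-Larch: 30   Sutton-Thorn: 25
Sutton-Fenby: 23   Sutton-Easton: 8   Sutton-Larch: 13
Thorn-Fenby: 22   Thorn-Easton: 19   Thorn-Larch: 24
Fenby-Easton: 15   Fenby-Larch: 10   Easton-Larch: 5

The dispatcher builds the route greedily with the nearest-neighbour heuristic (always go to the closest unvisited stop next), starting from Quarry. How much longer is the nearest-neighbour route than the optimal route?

Quarry: Thorn=6, Sutton=19, Easton=25, Fenby=28, Larch=30 ⇒ Thorn
Thorn: Easton=19, Fenby=22, Larch=24, Sutton=25 ⇒ Easton
Easton: Larch=5, Sutton=8, Fenby=15 ⇒ Larch
Larch: Fenby=10, Sutton=13 ⇒ Fenby
Fenby: Sutton=23 ⇒ Sutton
NN route Quarry → Thorn → Easton → Larch → Fenby → Sutton → Quarry costs 82.
Optimal: Quarry → Sutton → Easton → Larch → Fenby → Thorn → Quarry costs 70 (by enumerating all 60 distinct tours).
Excess = 82 − 70 = 12.

Excess over optimum: 12 blocks.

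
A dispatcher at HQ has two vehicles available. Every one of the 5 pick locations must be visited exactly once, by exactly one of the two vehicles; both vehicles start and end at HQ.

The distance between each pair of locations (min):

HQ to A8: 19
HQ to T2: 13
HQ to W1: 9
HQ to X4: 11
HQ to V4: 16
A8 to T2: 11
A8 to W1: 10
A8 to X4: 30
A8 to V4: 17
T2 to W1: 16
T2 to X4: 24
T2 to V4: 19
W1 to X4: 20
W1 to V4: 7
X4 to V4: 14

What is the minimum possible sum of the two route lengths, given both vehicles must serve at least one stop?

There are 2^4 − 1 = 15 ways to divide the 5 stops into two non-empty groups. For each, the best each vehicle can do is its own shortest tour through its group:
  {A8} + {T2, W1, X4, V4}: 38 + 61 = 99
  {T2} + {A8, W1, X4, V4}: 26 + 61 = 87
  {A8, T2} + {W1, X4, V4}: 43 + 41 = 84
  {W1} + {A8, T2, X4, V4}: 18 + 66 = 84
  {A8, W1} + {T2, X4, V4}: 38 + 57 = 95
  {T2, W1} + {A8, X4, V4}: 38 + 61 = 99
  … (15 splits in total)
  {X4} + {A8, T2, W1, V4}: 22 + 57 = 79  ← best
Best: vehicle 1 HQ → X4 → HQ = 22; vehicle 2 HQ → T2 → A8 → W1 → V4 → HQ = 57; combined 79.

Minimum combined distance: 79 min.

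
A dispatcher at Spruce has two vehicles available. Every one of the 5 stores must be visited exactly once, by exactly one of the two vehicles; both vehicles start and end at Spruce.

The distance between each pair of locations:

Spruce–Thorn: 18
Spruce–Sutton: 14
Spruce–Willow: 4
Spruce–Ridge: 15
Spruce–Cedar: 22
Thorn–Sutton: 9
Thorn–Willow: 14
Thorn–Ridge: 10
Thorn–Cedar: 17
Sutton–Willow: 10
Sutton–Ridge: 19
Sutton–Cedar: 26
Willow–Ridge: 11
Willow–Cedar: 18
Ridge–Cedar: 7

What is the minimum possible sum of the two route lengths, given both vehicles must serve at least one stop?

Minimum combined distance: 70.

Check every non-empty split of the stops between the two vehicles; for each half take its own optimal tour:
  {Thorn} + {Sutton, Willow, Ridge, Cedar}: 36 + 62 = 98
  {Sutton} + {Thorn, Willow, Ridge, Cedar}: 28 + 57 = 85
  {Thorn, Sutton} + {Willow, Ridge, Cedar}: 41 + 44 = 85
  {Willow} + {Thorn, Sutton, Ridge, Cedar}: 8 + 62 = 70
  {Thorn, Willow} + {Sutton, Ridge, Cedar}: 36 + 62 = 98
  {Sutton, Willow} + {Thorn, Ridge, Cedar}: 28 + 57 = 85
  … (15 splits in total)
Best: vehicle 1 Spruce → Willow → Spruce = 8; vehicle 2 Spruce → Sutton → Thorn → Ridge → Cedar → Spruce = 62; combined 70.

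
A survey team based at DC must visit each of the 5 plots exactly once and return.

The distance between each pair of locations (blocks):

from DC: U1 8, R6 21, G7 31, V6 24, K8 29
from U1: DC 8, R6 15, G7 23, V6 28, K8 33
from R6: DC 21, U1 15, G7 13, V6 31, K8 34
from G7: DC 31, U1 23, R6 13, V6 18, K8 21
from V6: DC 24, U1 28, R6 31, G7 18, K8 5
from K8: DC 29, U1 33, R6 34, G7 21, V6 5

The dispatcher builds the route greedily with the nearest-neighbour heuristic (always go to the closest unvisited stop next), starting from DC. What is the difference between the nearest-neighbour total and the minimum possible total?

Excess over optimum: 2 blocks.

From DC: U1=8, R6=21, V6=24, K8=29, G7=31 → choose U1 (8).
From U1: R6=15, G7=23, V6=28, K8=33 → choose R6 (15).
From R6: G7=13, V6=31, K8=34 → choose G7 (13).
From G7: V6=18, K8=21 → choose V6 (18).
From V6: K8=5 → choose K8 (5).
NN route DC → U1 → R6 → G7 → V6 → K8 → DC costs 88.
Optimal: DC → U1 → R6 → G7 → K8 → V6 → DC costs 86 (by enumerating all 60 distinct tours).
Excess = 88 − 86 = 2.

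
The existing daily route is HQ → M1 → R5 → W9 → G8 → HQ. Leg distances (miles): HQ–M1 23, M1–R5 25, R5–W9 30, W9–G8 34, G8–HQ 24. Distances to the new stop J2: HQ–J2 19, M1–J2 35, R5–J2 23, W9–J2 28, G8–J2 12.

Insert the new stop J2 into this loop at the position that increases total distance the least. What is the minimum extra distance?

Insertion cost between consecutive stops i–j is d(i,J2) + d(J2,j) − d(i,j):
  between HQ and M1: 19 + 35 − 23 = 31
  between M1 and R5: 35 + 23 − 25 = 33
  between R5 and W9: 23 + 28 − 30 = 21
  between W9 and G8: 28 + 12 − 34 = 6
  between G8 and HQ: 12 + 19 − 24 = 7
Cheapest insertion is between W9 and G8, adding 6.
New total = 136 + 6 = 142.

+6 miles — insert J2 between W9 and G8.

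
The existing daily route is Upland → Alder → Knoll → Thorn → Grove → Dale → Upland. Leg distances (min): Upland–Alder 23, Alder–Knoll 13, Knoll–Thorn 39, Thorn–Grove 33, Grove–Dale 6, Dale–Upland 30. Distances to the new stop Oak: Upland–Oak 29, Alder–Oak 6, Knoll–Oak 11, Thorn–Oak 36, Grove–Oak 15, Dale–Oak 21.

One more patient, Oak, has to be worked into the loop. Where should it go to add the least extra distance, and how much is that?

Insertion cost between consecutive stops i–j is d(i,Oak) + d(Oak,j) − d(i,j):
  between Upland and Alder: 29 + 6 − 23 = 12
  between Alder and Knoll: 6 + 11 − 13 = 4
  between Knoll and Thorn: 11 + 36 − 39 = 8
  between Thorn and Grove: 36 + 15 − 33 = 18
  between Grove and Dale: 15 + 21 − 6 = 30
  between Dale and Upland: 21 + 29 − 30 = 20
Cheapest insertion is between Alder and Knoll, adding 4.
New total = 144 + 4 = 148.

+4 min — insert Oak between Alder and Knoll.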